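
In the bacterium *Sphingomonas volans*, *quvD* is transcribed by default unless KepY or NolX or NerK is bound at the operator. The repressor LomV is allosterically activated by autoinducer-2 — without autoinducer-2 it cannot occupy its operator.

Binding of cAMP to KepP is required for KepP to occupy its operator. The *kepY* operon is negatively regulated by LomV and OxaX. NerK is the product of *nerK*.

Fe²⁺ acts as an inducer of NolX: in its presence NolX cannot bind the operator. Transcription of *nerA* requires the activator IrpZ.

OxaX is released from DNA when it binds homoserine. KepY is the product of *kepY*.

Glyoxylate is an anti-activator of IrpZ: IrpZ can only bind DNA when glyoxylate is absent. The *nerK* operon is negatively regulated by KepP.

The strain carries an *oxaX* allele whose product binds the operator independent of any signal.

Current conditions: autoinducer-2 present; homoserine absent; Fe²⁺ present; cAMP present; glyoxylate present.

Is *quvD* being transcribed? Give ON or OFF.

ON

Autoinducer-2 is present, so LomV is active.
OxaX is constitutively active in this strain.
With repressor LomV bound, *kepY* is not transcribed.
So KepY is not produced.
Fe²⁺ is present, so NolX is inactive.
cAMP is present, so KepP is active.
With repressor KepP bound, *nerK* is not transcribed.
So NerK is not produced.
With no repressor bound, *quvD* is transcribed.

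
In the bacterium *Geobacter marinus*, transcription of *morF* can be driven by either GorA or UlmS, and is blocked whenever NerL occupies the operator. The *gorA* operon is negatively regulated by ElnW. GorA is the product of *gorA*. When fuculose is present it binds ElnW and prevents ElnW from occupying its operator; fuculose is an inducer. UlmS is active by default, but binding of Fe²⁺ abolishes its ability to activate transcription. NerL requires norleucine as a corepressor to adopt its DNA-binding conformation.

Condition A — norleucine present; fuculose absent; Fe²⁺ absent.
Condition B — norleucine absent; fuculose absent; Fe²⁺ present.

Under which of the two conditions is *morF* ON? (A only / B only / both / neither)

neither

Condition A:
Norleucine is present, so NerL is active.
Fuculose is absent, so ElnW is active.
With repressor ElnW bound, *gorA* is not transcribed.
So GorA is not produced.
Fe²⁺ is absent, so UlmS is active.
With repressor NerL bound, *morF* is not transcribed.
→ *morF* is OFF in A.
Condition B:
Norleucine is absent, so NerL is inactive.
Fuculose is absent, so ElnW is active.
With repressor ElnW bound, *gorA* is not transcribed.
So GorA is not produced.
Fe²⁺ is present, so UlmS is inactive.
No activator is available at the *morF* promoter, so *morF* is not transcribed.
→ *morF* is OFF in B.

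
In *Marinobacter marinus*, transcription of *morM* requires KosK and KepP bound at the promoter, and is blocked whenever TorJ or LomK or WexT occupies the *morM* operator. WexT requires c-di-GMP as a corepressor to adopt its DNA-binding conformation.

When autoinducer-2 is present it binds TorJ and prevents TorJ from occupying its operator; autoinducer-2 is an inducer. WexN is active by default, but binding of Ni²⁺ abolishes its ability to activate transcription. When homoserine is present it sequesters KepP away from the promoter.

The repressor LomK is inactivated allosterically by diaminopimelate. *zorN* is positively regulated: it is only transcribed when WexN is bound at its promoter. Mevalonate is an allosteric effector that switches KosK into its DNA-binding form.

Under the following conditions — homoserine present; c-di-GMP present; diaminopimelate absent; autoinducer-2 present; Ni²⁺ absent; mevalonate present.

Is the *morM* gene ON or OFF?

Autoinducer-2 is present, so TorJ is inactive.
Mevalonate is present, so KosK is active.
Diaminopimelate is absent, so LomK is active.
c-di-GMP is present, so WexT is active.
Homoserine is present, so KepP is inactive.
With repressor LomK bound, *morM* is not transcribed.

OFF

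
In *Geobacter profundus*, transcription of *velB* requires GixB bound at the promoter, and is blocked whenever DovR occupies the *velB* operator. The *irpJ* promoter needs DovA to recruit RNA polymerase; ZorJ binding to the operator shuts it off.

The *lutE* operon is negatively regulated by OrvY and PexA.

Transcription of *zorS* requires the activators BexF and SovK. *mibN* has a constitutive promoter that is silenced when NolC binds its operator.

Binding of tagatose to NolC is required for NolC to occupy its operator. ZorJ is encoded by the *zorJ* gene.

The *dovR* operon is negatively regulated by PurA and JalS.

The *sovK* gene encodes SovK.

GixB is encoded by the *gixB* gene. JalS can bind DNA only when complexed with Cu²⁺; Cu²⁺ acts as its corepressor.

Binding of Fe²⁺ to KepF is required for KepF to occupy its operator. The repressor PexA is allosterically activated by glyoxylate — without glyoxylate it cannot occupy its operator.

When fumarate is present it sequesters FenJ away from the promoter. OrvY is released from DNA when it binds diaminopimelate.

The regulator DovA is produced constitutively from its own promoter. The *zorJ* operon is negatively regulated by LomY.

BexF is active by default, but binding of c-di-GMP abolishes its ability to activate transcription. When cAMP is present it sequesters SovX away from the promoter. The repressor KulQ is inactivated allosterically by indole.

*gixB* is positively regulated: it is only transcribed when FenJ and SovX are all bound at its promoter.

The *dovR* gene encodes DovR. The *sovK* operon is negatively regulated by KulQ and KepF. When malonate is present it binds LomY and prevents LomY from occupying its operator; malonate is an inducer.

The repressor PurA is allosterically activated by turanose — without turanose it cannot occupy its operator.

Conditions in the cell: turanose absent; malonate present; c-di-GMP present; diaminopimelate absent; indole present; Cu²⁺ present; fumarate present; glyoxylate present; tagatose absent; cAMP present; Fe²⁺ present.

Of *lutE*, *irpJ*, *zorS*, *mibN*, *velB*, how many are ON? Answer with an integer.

Diaminopimelate is absent, so OrvY is active.
Glyoxylate is present, so PexA is active.
With repressor OrvY bound, *lutE* is not transcribed.
→ *lutE* is OFF.
Malonate is present, so LomY is inactive.
With no repressor bound, *zorJ* is transcribed.
So ZorJ is produced and active.
DovA is produced constitutively and is active.
With repressor ZorJ bound, *irpJ* is not transcribed.
→ *irpJ* is OFF.
c-di-GMP is present, so BexF is inactive.
Indole is present, so KulQ is inactive.
Fe²⁺ is present, so KepF is active.
With repressor KepF bound, *sovK* is not transcribed.
So SovK is not produced.
Required activator BexF is absent, so *zorS* is not transcribed.
→ *zorS* is OFF.
Tagatose is absent, so NolC is inactive.
With no repressor bound, *mibN* is transcribed.
→ *mibN* is ON.
Turanose is absent, so PurA is inactive.
Cu²⁺ is present, so JalS is active.
With repressor JalS bound, *dovR* is not transcribed.
So DovR is not produced.
Fumarate is present, so FenJ is inactive.
cAMP is present, so SovX is inactive.
Required activator FenJ is absent, so *gixB* is not transcribed.
So GixB is not produced.
Required activator GixB is absent, so *velB* is not transcribed.
→ *velB* is OFF.
1 of the 5 genes is transcribed.

1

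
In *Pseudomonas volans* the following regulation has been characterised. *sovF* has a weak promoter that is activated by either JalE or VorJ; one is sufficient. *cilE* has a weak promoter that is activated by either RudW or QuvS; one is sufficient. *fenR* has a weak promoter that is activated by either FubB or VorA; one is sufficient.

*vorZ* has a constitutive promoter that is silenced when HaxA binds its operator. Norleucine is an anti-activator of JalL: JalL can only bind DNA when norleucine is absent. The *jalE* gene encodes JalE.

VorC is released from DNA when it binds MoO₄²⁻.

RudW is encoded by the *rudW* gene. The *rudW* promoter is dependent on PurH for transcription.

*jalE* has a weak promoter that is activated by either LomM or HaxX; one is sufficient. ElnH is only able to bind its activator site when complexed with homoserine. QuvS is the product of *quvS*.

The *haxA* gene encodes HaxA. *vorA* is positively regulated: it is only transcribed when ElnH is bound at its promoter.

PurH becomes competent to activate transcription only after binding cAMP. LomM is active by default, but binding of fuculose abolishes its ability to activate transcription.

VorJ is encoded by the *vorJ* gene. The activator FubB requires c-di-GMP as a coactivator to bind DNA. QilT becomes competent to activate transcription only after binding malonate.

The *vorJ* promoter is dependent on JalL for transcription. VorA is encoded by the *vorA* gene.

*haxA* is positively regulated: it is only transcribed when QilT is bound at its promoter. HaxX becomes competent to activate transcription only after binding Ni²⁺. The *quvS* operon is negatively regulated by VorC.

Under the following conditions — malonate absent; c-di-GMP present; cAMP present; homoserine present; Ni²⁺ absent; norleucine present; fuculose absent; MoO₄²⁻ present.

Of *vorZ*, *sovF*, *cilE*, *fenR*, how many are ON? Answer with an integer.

4

Malonate is absent, so QilT is inactive.
Required activator QilT is absent, so *haxA* is not transcribed.
So HaxA is not produced.
With no repressor bound, *vorZ* is transcribed.
→ *vorZ* is ON.
Fuculose is absent, so LomM is active.
Ni²⁺ is absent, so HaxX is inactive.
Activator LomM is present, so *jalE* is transcribed.
So JalE is produced and active.
Norleucine is present, so JalL is inactive.
Required activator JalL is absent, so *vorJ* is not transcribed.
So VorJ is not produced.
Activator JalE is present, so *sovF* is transcribed.
→ *sovF* is ON.
cAMP is present, so PurH is active.
No repressor is bound and PurH is active, so *rudW* is transcribed.
So RudW is produced and active.
MoO₄²⁻ is present, so VorC is inactive.
With no repressor bound, *quvS* is transcribed.
So QuvS is produced and active.
Activator RudW is present, so *cilE* is transcribed.
→ *cilE* is ON.
c-di-GMP is present, so FubB is active.
Homoserine is present, so ElnH is active.
No repressor is bound and ElnH is active, so *vorA* is transcribed.
So VorA is produced and active.
Activator FubB is present, so *fenR* is transcribed.
→ *fenR* is ON.
4 of the 4 genes are transcribed.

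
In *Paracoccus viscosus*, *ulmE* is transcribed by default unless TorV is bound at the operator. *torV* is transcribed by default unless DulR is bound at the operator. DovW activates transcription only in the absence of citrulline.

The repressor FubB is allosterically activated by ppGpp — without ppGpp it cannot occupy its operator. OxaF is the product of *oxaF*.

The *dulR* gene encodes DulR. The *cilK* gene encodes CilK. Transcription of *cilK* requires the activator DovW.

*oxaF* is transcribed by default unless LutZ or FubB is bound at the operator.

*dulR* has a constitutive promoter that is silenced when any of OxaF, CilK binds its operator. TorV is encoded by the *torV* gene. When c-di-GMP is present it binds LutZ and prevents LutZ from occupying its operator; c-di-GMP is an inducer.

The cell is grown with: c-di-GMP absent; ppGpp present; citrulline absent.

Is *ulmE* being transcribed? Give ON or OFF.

OFF

c-di-GMP is absent, so LutZ is active.
ppGpp is present, so FubB is active.
With repressor LutZ bound, *oxaF* is not transcribed.
So OxaF is not produced.
Citrulline is absent, so DovW is active.
No repressor is bound and DovW is active, so *cilK* is transcribed.
So CilK is produced and active.
With repressor CilK bound, *dulR* is not transcribed.
So DulR is not produced.
With no repressor bound, *torV* is transcribed.
So TorV is produced and active.
With repressor TorV bound, *ulmE* is not transcribed.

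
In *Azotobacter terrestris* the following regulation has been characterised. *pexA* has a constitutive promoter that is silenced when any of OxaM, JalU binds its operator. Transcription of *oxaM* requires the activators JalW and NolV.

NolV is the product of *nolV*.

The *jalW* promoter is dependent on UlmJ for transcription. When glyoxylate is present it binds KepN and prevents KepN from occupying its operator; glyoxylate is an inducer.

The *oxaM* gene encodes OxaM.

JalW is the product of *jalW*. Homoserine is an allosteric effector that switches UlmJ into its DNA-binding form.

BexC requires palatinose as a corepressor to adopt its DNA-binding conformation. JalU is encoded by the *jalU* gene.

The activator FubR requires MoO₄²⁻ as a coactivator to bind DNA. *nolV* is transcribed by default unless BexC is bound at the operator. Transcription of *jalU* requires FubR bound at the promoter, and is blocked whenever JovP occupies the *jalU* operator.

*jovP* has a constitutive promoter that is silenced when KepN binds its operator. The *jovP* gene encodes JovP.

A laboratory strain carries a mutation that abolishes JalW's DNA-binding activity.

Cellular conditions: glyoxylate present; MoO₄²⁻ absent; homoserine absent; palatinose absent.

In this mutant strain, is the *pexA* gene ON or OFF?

ON

JalW is non-functional in this strain, so it has no effect.
Palatinose is absent, so BexC is inactive.
With no repressor bound, *nolV* is transcribed.
So NolV is produced and active.
Required activator JalW is absent, so *oxaM* is not transcribed.
So OxaM is not produced.
MoO₄²⁻ is absent, so FubR is inactive.
Glyoxylate is present, so KepN is inactive.
With no repressor bound, *jovP* is transcribed.
So JovP is produced and active.
With repressor JovP bound, *jalU* is not transcribed.
So JalU is not produced.
With no repressor bound, *pexA* is transcribed.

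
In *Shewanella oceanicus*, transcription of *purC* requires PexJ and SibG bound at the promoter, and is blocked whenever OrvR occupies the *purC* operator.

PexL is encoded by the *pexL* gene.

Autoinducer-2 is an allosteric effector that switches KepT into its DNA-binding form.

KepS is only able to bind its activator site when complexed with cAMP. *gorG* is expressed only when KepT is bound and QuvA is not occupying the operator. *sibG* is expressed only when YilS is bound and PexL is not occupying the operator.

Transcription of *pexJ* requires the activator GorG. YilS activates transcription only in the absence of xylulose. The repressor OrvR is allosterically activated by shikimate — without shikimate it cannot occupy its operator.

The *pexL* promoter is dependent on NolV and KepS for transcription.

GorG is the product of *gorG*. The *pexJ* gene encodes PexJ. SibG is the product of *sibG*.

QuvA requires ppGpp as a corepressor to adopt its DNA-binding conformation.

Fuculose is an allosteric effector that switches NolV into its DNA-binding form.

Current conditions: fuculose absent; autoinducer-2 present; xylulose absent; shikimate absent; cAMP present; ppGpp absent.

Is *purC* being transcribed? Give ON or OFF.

ON

Shikimate is absent, so OrvR is inactive.
Autoinducer-2 is present, so KepT is active.
ppGpp is absent, so QuvA is inactive.
No repressor is bound and KepT is active, so *gorG* is transcribed.
So GorG is produced and active.
No repressor is bound and GorG is active, so *pexJ* is transcribed.
So PexJ is produced and active.
Fuculose is absent, so NolV is inactive.
cAMP is present, so KepS is active.
Required activator NolV is absent, so *pexL* is not transcribed.
So PexL is not produced.
Xylulose is absent, so YilS is active.
No repressor is bound and YilS is active, so *sibG* is transcribed.
So SibG is produced and active.
No repressor is bound and PexJ and SibG are active, so *purC* is transcribed.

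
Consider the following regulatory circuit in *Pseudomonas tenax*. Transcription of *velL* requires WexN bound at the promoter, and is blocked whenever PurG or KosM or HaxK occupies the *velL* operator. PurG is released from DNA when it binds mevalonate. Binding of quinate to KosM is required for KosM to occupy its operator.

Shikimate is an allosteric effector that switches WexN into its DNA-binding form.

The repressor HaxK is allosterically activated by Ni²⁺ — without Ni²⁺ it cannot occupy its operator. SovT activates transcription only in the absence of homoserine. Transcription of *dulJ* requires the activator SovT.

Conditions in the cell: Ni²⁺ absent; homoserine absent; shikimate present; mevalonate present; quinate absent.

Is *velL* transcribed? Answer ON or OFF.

Shikimate is present, so WexN is active.
Mevalonate is present, so PurG is inactive.
Quinate is absent, so KosM is inactive.
Ni²⁺ is absent, so HaxK is inactive.
No repressor is bound and WexN is active, so *velL* is transcribed.

ON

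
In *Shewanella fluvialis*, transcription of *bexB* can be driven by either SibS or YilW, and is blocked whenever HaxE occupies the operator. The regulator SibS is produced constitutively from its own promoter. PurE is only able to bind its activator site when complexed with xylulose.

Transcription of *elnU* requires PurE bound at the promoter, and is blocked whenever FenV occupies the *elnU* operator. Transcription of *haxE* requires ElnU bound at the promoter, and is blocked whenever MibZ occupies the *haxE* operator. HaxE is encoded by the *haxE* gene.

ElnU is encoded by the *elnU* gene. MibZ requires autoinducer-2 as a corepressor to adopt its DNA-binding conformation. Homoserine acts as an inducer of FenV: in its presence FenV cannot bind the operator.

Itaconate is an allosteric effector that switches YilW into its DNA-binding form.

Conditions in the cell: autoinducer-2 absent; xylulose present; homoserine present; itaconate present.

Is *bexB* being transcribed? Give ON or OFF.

OFF

SibS is produced constitutively and is active.
Itaconate is present, so YilW is active.
Homoserine is present, so FenV is inactive.
Xylulose is present, so PurE is active.
No repressor is bound and PurE is active, so *elnU* is transcribed.
So ElnU is produced and active.
Autoinducer-2 is absent, so MibZ is inactive.
No repressor is bound and ElnU is active, so *haxE* is transcribed.
So HaxE is produced and active.
With repressor HaxE bound, *bexB* is not transcribed.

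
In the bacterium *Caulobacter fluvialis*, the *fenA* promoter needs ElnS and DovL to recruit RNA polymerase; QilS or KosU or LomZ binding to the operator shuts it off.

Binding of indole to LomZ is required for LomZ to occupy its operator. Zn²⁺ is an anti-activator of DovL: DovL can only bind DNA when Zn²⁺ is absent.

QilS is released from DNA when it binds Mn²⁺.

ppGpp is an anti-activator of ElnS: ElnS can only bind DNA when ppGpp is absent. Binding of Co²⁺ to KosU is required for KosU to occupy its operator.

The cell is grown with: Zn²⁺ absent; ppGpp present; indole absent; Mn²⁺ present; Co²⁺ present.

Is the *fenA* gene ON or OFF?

Mn²⁺ is present, so QilS is inactive.
ppGpp is present, so ElnS is inactive.
Zn²⁺ is absent, so DovL is active.
Co²⁺ is present, so KosU is active.
Indole is absent, so LomZ is inactive.
With repressor KosU bound, *fenA* is not transcribed.

OFF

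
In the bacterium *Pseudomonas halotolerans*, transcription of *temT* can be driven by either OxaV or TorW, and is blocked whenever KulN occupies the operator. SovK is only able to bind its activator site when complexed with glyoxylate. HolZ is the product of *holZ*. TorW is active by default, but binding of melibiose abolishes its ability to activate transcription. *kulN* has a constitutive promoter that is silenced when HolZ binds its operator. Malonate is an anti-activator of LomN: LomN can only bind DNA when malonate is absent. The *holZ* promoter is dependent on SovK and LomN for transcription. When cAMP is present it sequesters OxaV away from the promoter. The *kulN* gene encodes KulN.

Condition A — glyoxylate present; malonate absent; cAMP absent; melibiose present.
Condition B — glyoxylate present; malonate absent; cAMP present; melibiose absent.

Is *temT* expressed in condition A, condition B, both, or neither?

Condition A:
Glyoxylate is present, so SovK is active.
Malonate is absent, so LomN is active.
No repressor is bound and SovK and LomN are active, so *holZ* is transcribed.
So HolZ is produced and active.
With repressor HolZ bound, *kulN* is not transcribed.
So KulN is not produced.
cAMP is absent, so OxaV is active.
Melibiose is present, so TorW is inactive.
Activator OxaV is present, so *temT* is transcribed.
→ *temT* is ON in A.
Condition B:
Glyoxylate is present, so SovK is active.
Malonate is absent, so LomN is active.
No repressor is bound and SovK and LomN are active, so *holZ* is transcribed.
So HolZ is produced and active.
With repressor HolZ bound, *kulN* is not transcribed.
So KulN is not produced.
cAMP is present, so OxaV is inactive.
Melibiose is absent, so TorW is active.
Activator TorW is present, so *temT* is transcribed.
→ *temT* is ON in B.

both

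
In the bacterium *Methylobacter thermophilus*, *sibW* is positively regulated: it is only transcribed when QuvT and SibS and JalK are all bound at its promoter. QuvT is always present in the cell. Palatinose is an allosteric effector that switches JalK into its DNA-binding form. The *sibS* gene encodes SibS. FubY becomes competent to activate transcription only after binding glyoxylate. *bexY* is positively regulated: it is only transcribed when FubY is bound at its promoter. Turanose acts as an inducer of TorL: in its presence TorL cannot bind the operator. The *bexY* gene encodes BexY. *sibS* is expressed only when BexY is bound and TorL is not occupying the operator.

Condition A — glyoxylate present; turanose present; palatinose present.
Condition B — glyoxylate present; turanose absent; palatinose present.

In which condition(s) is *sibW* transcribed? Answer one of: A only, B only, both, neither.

Condition A:
QuvT is produced constitutively and is active.
Glyoxylate is present, so FubY is active.
No repressor is bound and FubY is active, so *bexY* is transcribed.
So BexY is produced and active.
Turanose is present, so TorL is inactive.
No repressor is bound and BexY is active, so *sibS* is transcribed.
So SibS is produced and active.
Palatinose is present, so JalK is active.
No repressor is bound and QuvT and SibS and JalK are active, so *sibW* is transcribed.
→ *sibW* is ON in A.
Condition B:
QuvT is produced constitutively and is active.
Glyoxylate is present, so FubY is active.
No repressor is bound and FubY is active, so *bexY* is transcribed.
So BexY is produced and active.
Turanose is absent, so TorL is active.
With repressor TorL bound, *sibS* is not transcribed.
So SibS is not produced.
Palatinose is present, so JalK is active.
Required activator SibS is absent, so *sibW* is not transcribed.
→ *sibW* is OFF in B.

A only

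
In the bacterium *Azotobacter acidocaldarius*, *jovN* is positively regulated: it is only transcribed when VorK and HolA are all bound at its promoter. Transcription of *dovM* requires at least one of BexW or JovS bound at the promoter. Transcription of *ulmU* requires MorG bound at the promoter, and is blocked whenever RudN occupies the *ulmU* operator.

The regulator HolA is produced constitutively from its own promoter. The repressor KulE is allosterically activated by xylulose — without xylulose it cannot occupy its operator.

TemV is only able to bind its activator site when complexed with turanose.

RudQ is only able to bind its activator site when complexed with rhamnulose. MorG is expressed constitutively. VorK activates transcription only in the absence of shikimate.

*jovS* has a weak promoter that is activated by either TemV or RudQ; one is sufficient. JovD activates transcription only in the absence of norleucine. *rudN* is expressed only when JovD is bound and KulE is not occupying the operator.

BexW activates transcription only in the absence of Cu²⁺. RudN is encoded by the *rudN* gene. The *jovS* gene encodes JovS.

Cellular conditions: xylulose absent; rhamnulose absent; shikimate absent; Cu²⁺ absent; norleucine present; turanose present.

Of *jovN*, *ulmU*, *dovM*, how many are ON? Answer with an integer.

Shikimate is absent, so VorK is active.
HolA is produced constitutively and is active.
No repressor is bound and VorK and HolA are active, so *jovN* is transcribed.
→ *jovN* is ON.
Norleucine is present, so JovD is inactive.
Xylulose is absent, so KulE is inactive.
Required activator JovD is absent, so *rudN* is not transcribed.
So RudN is not produced.
MorG is produced constitutively and is active.
No repressor is bound and MorG is active, so *ulmU* is transcribed.
→ *ulmU* is ON.
Cu²⁺ is absent, so BexW is active.
Turanose is present, so TemV is active.
Rhamnulose is absent, so RudQ is inactive.
Activator TemV is present, so *jovS* is transcribed.
So JovS is produced and active.
Activator BexW is present, so *dovM* is transcribed.
→ *dovM* is ON.
3 of the 3 genes are transcribed.

3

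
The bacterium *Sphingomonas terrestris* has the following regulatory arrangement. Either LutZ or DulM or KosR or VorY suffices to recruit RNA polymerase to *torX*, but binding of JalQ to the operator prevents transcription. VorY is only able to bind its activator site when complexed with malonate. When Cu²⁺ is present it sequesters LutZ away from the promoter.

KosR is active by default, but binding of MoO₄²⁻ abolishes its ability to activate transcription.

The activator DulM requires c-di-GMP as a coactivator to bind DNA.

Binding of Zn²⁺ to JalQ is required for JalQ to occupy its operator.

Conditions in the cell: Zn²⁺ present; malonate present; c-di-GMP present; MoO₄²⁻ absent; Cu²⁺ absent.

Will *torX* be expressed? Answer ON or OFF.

Cu²⁺ is absent, so LutZ is active.
c-di-GMP is present, so DulM is active.
MoO₄²⁻ is absent, so KosR is active.
Malonate is present, so VorY is active.
Zn²⁺ is present, so JalQ is active.
With repressor JalQ bound, *torX* is not transcribed.

OFF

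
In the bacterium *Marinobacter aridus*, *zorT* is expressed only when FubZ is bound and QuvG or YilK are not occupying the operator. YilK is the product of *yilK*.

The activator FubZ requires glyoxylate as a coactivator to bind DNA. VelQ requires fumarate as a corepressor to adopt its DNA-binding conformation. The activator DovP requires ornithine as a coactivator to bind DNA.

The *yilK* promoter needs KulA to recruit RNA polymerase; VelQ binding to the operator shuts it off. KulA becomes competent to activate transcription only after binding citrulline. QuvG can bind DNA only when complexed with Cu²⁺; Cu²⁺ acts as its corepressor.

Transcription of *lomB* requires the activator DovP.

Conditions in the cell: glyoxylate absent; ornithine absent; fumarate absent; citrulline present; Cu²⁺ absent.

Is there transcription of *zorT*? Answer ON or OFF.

OFF

Glyoxylate is absent, so FubZ is inactive.
Cu²⁺ is absent, so QuvG is inactive.
Citrulline is present, so KulA is active.
Fumarate is absent, so VelQ is inactive.
No repressor is bound and KulA is active, so *yilK* is transcribed.
So YilK is produced and active.
With repressor YilK bound, *zorT* is not transcribed.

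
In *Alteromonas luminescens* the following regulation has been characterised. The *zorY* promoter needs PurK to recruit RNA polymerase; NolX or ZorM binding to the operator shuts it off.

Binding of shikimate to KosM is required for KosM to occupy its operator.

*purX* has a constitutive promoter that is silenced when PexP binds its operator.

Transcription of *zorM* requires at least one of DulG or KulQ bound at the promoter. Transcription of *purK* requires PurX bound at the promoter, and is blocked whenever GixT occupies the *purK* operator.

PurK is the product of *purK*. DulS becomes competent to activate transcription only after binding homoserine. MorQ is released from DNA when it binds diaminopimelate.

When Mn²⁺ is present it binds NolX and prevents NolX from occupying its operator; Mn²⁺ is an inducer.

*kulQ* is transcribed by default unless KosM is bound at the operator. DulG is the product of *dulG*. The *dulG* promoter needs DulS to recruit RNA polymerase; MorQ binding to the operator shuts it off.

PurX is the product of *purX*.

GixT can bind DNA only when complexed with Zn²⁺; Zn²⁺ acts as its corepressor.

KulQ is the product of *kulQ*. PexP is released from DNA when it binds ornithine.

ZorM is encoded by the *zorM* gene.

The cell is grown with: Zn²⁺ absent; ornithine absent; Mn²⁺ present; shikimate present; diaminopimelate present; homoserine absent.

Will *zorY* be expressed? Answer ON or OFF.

Mn²⁺ is present, so NolX is inactive.
Zn²⁺ is absent, so GixT is inactive.
Ornithine is absent, so PexP is active.
With repressor PexP bound, *purX* is not transcribed.
So PurX is not produced.
Required activator PurX is absent, so *purK* is not transcribed.
So PurK is not produced.
Diaminopimelate is present, so MorQ is inactive.
Homoserine is absent, so DulS is inactive.
Required activator DulS is absent, so *dulG* is not transcribed.
So DulG is not produced.
Shikimate is present, so KosM is active.
With repressor KosM bound, *kulQ* is not transcribed.
So KulQ is not produced.
No activator is available at the *zorM* promoter, so *zorM* is not transcribed.
So ZorM is not produced.
Required activator PurK is absent, so *zorY* is not transcribed.

OFF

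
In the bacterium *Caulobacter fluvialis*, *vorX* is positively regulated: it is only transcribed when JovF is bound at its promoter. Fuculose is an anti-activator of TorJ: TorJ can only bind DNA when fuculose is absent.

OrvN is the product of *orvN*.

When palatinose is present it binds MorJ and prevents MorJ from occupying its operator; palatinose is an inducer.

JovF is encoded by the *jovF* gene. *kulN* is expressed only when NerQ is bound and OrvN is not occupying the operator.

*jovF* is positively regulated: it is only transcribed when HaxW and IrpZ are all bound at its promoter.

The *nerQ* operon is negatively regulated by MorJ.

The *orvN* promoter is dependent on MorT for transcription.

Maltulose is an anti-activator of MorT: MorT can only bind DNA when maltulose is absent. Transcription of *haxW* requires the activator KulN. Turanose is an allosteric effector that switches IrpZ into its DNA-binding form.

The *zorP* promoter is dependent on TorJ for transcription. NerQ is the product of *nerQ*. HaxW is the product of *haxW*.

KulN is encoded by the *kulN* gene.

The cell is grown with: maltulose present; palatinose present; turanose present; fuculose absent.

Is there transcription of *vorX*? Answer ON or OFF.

Maltulose is present, so MorT is inactive.
Required activator MorT is absent, so *orvN* is not transcribed.
So OrvN is not produced.
Palatinose is present, so MorJ is inactive.
With no repressor bound, *nerQ* is transcribed.
So NerQ is produced and active.
No repressor is bound and NerQ is active, so *kulN* is transcribed.
So KulN is produced and active.
No repressor is bound and KulN is active, so *haxW* is transcribed.
So HaxW is produced and active.
Turanose is present, so IrpZ is active.
No repressor is bound and HaxW and IrpZ are active, so *jovF* is transcribed.
So JovF is produced and active.
No repressor is bound and JovF is active, so *vorX* is transcribed.

ON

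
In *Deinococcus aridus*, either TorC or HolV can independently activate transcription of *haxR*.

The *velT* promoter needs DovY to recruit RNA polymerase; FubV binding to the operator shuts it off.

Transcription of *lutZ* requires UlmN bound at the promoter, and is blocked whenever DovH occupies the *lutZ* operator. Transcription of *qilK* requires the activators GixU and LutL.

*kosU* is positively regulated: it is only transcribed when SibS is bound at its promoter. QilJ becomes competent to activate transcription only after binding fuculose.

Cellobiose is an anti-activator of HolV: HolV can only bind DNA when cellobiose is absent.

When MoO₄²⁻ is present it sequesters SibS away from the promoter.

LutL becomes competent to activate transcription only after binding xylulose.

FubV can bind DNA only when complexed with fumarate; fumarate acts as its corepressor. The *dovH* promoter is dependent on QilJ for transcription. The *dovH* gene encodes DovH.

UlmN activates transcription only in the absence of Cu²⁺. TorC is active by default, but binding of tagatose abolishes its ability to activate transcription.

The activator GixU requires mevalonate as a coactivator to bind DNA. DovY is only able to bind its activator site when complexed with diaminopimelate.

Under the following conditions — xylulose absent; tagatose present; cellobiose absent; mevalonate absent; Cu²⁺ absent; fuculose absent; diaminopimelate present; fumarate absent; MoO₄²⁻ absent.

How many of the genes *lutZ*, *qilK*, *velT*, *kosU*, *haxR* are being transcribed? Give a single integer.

4

Fuculose is absent, so QilJ is inactive.
Required activator QilJ is absent, so *dovH* is not transcribed.
So DovH is not produced.
Cu²⁺ is absent, so UlmN is active.
No repressor is bound and UlmN is active, so *lutZ* is transcribed.
→ *lutZ* is ON.
Mevalonate is absent, so GixU is inactive.
Xylulose is absent, so LutL is inactive.
Required activator GixU is absent, so *qilK* is not transcribed.
→ *qilK* is OFF.
Fumarate is absent, so FubV is inactive.
Diaminopimelate is present, so DovY is active.
No repressor is bound and DovY is active, so *velT* is transcribed.
→ *velT* is ON.
MoO₄²⁻ is absent, so SibS is active.
No repressor is bound and SibS is active, so *kosU* is transcribed.
→ *kosU* is ON.
Tagatose is present, so TorC is inactive.
Cellobiose is absent, so HolV is active.
Activator HolV is present, so *haxR* is transcribed.
→ *haxR* is ON.
4 of the 5 genes are transcribed.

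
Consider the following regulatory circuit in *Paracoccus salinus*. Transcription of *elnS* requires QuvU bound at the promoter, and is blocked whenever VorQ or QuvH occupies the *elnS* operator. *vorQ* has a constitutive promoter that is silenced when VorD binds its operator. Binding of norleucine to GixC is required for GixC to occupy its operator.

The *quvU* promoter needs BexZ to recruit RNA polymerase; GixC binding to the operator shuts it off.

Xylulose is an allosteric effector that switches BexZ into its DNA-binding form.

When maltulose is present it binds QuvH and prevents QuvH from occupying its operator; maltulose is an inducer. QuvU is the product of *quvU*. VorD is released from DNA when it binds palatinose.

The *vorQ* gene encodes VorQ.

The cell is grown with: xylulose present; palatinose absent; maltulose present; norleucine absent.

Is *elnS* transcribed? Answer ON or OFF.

ON

Palatinose is absent, so VorD is active.
With repressor VorD bound, *vorQ* is not transcribed.
So VorQ is not produced.
Maltulose is present, so QuvH is inactive.
Norleucine is absent, so GixC is inactive.
Xylulose is present, so BexZ is active.
No repressor is bound and BexZ is active, so *quvU* is transcribed.
So QuvU is produced and active.
No repressor is bound and QuvU is active, so *elnS* is transcribed.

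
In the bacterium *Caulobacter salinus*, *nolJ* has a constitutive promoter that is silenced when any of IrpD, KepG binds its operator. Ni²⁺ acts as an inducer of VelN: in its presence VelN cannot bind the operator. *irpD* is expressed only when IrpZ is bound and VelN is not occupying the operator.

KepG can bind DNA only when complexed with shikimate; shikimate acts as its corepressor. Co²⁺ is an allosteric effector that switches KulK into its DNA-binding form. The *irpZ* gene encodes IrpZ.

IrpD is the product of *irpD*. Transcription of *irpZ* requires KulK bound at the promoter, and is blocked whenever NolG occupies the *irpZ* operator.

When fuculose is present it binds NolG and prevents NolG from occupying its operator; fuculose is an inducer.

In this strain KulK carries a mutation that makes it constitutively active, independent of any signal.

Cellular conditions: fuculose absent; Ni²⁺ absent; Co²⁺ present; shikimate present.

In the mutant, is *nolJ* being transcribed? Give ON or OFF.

OFF

Ni²⁺ is absent, so VelN is active.
Fuculose is absent, so NolG is active.
KulK is constitutively active in this strain.
With repressor NolG bound, *irpZ* is not transcribed.
So IrpZ is not produced.
With repressor VelN bound, *irpD* is not transcribed.
So IrpD is not produced.
Shikimate is present, so KepG is active.
With repressor KepG bound, *nolJ* is not transcribed.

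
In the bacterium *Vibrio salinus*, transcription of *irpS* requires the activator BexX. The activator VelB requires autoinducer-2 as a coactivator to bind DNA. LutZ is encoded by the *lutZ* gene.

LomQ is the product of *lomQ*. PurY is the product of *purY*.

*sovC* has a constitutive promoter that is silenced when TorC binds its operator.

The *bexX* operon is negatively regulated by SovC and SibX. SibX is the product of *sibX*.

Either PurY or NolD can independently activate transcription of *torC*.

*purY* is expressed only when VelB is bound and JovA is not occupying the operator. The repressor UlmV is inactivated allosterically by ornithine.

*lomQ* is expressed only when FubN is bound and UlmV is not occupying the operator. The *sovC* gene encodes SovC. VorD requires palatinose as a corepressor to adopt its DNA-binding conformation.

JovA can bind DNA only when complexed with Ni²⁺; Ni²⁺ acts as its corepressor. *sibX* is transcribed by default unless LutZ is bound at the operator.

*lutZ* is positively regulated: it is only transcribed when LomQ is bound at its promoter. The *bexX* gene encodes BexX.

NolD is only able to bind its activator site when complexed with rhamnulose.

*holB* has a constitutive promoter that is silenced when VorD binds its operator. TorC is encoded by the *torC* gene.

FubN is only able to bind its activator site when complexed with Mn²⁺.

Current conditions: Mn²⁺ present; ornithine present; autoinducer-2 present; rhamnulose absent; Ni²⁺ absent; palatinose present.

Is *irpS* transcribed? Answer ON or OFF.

ON

Ni²⁺ is absent, so JovA is inactive.
Autoinducer-2 is present, so VelB is active.
No repressor is bound and VelB is active, so *purY* is transcribed.
So PurY is produced and active.
Rhamnulose is absent, so NolD is inactive.
Activator PurY is present, so *torC* is transcribed.
So TorC is produced and active.
With repressor TorC bound, *sovC* is not transcribed.
So SovC is not produced.
Ornithine is present, so UlmV is inactive.
Mn²⁺ is present, so FubN is active.
No repressor is bound and FubN is active, so *lomQ* is transcribed.
So LomQ is produced and active.
No repressor is bound and LomQ is active, so *lutZ* is transcribed.
So LutZ is produced and active.
With repressor LutZ bound, *sibX* is not transcribed.
So SibX is not produced.
With no repressor bound, *bexX* is transcribed.
So BexX is produced and active.
No repressor is bound and BexX is active, so *irpS* is transcribed.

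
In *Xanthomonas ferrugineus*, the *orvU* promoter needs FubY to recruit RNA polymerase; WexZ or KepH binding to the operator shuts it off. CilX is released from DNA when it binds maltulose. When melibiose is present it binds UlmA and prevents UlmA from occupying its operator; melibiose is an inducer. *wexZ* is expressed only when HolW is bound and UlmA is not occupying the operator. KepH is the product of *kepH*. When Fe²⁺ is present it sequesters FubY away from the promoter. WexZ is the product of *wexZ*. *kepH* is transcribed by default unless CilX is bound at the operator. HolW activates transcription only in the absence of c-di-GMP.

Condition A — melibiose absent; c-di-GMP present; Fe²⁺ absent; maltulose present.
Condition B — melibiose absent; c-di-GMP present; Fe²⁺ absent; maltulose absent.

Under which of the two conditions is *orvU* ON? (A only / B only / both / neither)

Condition A:
Melibiose is absent, so UlmA is active.
c-di-GMP is present, so HolW is inactive.
With repressor UlmA bound, *wexZ* is not transcribed.
So WexZ is not produced.
Fe²⁺ is absent, so FubY is active.
Maltulose is present, so CilX is inactive.
With no repressor bound, *kepH* is transcribed.
So KepH is produced and active.
With repressor KepH bound, *orvU* is not transcribed.
→ *orvU* is OFF in A.
Condition B:
Melibiose is absent, so UlmA is active.
c-di-GMP is present, so HolW is inactive.
With repressor UlmA bound, *wexZ* is not transcribed.
So WexZ is not produced.
Fe²⁺ is absent, so FubY is active.
Maltulose is absent, so CilX is active.
With repressor CilX bound, *kepH* is not transcribed.
So KepH is not produced.
No repressor is bound and FubY is active, so *orvU* is transcribed.
→ *orvU* is ON in B.

B only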